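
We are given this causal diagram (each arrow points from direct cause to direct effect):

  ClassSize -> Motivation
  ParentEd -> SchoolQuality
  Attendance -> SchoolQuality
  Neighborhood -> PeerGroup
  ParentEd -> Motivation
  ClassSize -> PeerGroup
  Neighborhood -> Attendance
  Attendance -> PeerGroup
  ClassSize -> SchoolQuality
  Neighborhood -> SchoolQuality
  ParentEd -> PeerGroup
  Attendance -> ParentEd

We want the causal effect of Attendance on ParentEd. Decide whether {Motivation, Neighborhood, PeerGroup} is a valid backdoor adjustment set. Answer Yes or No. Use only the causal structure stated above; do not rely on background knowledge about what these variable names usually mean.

No

Backdoor paths from Attendance to ParentEd (paths whose first edge points into Attendance):
  P1: Attendance <- Neighborhood -> PeerGroup <- ClassSize -> Motivation <- ParentEd
  P2: Attendance <- Neighborhood -> PeerGroup <- ClassSize -> SchoolQuality <- ParentEd
  P3: Attendance <- Neighborhood -> PeerGroup <- ParentEd
  P4: Attendance <- Neighborhood -> SchoolQuality <- ClassSize -> PeerGroup <- ParentEd
  P5: Attendance <- Neighborhood -> SchoolQuality <- ClassSize -> Motivation <- ParentEd
  P6: Attendance <- Neighborhood -> SchoolQuality <- ParentEd
Condition 1 (no descendant of Attendance in the set): FAILS — Motivation and PeerGroup are descendants of Attendance.
Condition 2 (every backdoor path blocked by {Motivation, Neighborhood, PeerGroup}):
  P1: blocked at fork node Neighborhood ∈ conditioning set.
  P2: blocked at fork node Neighborhood ∈ conditioning set.
  P3: blocked at fork node Neighborhood ∈ conditioning set.
  P4: blocked at fork node Neighborhood ∈ conditioning set.
  P5: blocked at fork node Neighborhood ∈ conditioning set.
  P6: blocked at fork node Neighborhood ∈ conditioning set.
{Motivation, Neighborhood, PeerGroup} does not satisfy the backdoor criterion.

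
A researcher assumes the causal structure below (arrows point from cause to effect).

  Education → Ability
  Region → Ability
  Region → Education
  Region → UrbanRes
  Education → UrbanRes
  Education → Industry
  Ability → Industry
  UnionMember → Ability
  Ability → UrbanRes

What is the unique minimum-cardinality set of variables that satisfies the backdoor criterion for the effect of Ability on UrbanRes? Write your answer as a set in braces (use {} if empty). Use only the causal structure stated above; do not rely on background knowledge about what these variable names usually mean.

{Education, Region}

Variables eligible for adjustment (non-descendants of Ability, excluding Ability and UrbanRes): {Education, Region, UnionMember}.
Backdoor paths from Ability to UrbanRes:
  P1: Ability <- Region -> Education -> UrbanRes
  P2: Ability <- Region -> UrbanRes
  P3: Ability <- Education <- Region -> UrbanRes
  P4: Ability <- Education -> UrbanRes
The empty set is not sufficient: P1 (Ability <- Region -> Education -> UrbanRes) has no collider blocking it and no conditioned non-collider, so it is open.
Try {Education, Region}:
  P1: blocked at fork node Region ∈ conditioning set.
  P2: blocked at fork node Region ∈ conditioning set.
  P3: blocked at chain node Education ∈ conditioning set.
  P4: blocked at fork node Education ∈ conditioning set.
{Education, Region} contains no descendant of Ability and blocks every backdoor path.
Every element of {Education, Region} is needed (dropping Education leaves P4 open; dropping Region leaves P2 open), so no proper subset is valid.
Among all size-2 subsets of the eligible variables, only {Education, Region} blocks every backdoor path, so it is the unique smallest valid adjustment set.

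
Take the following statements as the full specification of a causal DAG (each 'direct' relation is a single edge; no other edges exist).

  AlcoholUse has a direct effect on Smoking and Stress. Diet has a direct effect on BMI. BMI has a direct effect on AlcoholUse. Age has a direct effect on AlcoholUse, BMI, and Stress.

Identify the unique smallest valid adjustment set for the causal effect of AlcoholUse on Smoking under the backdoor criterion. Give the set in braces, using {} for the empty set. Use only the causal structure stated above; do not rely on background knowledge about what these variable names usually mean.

{}

Variables eligible for adjustment (non-descendants of AlcoholUse, excluding AlcoholUse and Smoking): {Age, BMI, Diet}.
Backdoor paths from AlcoholUse to Smoking:
  (none)
With no backdoor paths the empty set already satisfies the criterion, and it is trivially minimal.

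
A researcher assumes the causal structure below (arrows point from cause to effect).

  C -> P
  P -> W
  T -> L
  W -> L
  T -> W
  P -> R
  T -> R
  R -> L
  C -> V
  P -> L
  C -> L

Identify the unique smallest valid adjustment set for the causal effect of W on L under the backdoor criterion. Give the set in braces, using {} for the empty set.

{P, T}

Variables eligible for adjustment (non-descendants of W, excluding W and L): {C, P, R, T, V}.
Backdoor paths from W to L:
  P1: W <- T -> R <- P <- C -> L
  P2: W <- T -> R <- P -> L
  P3: W <- T -> R -> L
  P4: W <- T -> L
  P5: W <- P <- C -> L
  P6: W <- P -> R <- T -> L
  P7: W <- P -> R -> L
  P8: W <- P -> L
The empty set is not sufficient: P3 (W <- T -> R -> L) has no collider blocking it and no conditioned non-collider, so it is open.
Try {P, T}:
  P1: blocked at fork node T ∈ conditioning set.
  P2: blocked at fork node T ∈ conditioning set.
  P3: blocked at fork node T ∈ conditioning set.
  P4: blocked at fork node T ∈ conditioning set.
  P5: blocked at chain node P ∈ conditioning set.
  P6: blocked at fork node P ∈ conditioning set.
  P7: blocked at fork node P ∈ conditioning set.
  P8: blocked at fork node P ∈ conditioning set.
{P, T} contains no descendant of W and blocks every backdoor path.
Every element of {P, T} is needed (dropping P leaves P5 open; dropping T leaves P3 open), so no proper subset is valid.
Among all size-2 subsets of the eligible variables, only {P, T} blocks every backdoor path, so it is the unique smallest valid adjustment set.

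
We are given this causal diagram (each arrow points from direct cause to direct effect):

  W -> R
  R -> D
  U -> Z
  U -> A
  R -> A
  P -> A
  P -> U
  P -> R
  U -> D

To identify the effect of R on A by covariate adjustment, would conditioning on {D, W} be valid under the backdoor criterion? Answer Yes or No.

Backdoor paths from R to A (paths whose first edge points into R):
  P1: R <- P -> U -> A
  P2: R <- P -> A
Condition 1 (no descendant of R in the set): FAILS — D is a descendant of R.
Condition 2 (every backdoor path blocked by {D, W}):
  P1: open — no interior node is in the conditioning set.
  P2: open — no interior node is in the conditioning set.
{D, W} does not satisfy the backdoor criterion.

No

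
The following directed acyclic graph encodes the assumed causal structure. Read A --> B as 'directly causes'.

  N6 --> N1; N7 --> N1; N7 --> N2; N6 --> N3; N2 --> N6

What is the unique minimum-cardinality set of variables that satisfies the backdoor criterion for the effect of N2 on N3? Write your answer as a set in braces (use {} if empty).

Variables eligible for adjustment (non-descendants of N2, excluding N2 and N3): {N7}.
Backdoor paths from N2 to N3:
  P1: N2 <- N7 -> N1 <- N6 -> N3
Each backdoor path contains an unconditioned collider, so every path is already blocked with the empty conditioning set:
  P1: blocked at collider N1 (neither it nor any descendant is in the conditioning set).
The empty set is therefore the unique smallest valid set.

{}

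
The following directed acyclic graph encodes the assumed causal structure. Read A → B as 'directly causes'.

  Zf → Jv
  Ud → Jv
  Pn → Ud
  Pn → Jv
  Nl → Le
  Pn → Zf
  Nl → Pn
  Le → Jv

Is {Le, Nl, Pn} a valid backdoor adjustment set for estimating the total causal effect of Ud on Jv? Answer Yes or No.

Yes

Backdoor paths from Ud to Jv (paths whose first edge points into Ud):
  P1: Ud <- Pn <- Nl -> Le -> Jv
  P2: Ud <- Pn -> Zf -> Jv
  P3: Ud <- Pn -> Jv
Condition 1 (no descendant of Ud in the set): holds — descendants of Ud are {Jv}; none are in {Le, Nl, Pn}.
Condition 2 (every backdoor path blocked by {Le, Nl, Pn}):
  P1: blocked at chain node Pn ∈ conditioning set.
  P2: blocked at fork node Pn ∈ conditioning set.
  P3: blocked at fork node Pn ∈ conditioning set.
{Le, Nl, Pn} satisfies the backdoor criterion.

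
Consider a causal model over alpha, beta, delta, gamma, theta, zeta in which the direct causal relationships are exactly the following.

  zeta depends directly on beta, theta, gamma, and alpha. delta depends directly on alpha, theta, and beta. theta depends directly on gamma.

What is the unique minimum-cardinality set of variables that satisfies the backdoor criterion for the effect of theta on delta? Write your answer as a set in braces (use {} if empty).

Variables eligible for adjustment (non-descendants of theta, excluding theta and delta): {alpha, beta, gamma}.
Backdoor paths from theta to delta:
  P1: theta <- gamma -> zeta <- beta -> delta
  P2: theta <- gamma -> zeta <- alpha -> delta
Each backdoor path contains an unconditioned collider, so every path is already blocked with the empty conditioning set:
  P1: blocked at collider zeta (neither it nor any descendant is in the conditioning set).
  P2: blocked at collider zeta (neither it nor any descendant is in the conditioning set).
The empty set is therefore the unique smallest valid set.

{}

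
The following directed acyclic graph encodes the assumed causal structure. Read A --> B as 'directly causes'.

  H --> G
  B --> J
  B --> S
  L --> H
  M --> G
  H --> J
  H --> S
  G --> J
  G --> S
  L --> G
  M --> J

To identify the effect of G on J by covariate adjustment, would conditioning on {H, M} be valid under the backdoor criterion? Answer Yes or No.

Yes

Backdoor paths from G to J (paths whose first edge points into G):
  P1: G <- M -> J
  P2: G <- L -> H -> S <- B -> J
  P3: G <- L -> H -> J
  P4: G <- H -> S <- B -> J
  P5: G <- H -> J
Condition 1 (no descendant of G in the set): holds — descendants of G are {J, S}; none are in {H, M}.
Condition 2 (every backdoor path blocked by {H, M}):
  P1: blocked at fork node M ∈ conditioning set.
  P2: blocked at chain node H ∈ conditioning set.
  P3: blocked at chain node H ∈ conditioning set.
  P4: blocked at fork node H ∈ conditioning set.
  P5: blocked at fork node H ∈ conditioning set.
{H, M} satisfies the backdoor criterion.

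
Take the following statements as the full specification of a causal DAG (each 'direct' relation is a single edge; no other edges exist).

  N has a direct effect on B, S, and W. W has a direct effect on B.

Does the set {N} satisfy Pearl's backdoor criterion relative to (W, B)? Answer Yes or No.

Backdoor paths from W to B (paths whose first edge points into W):
  P1: W <- N -> B
Condition 1 (no descendant of W in the set): holds — descendants of W are {B}; none are in {N}.
Condition 2 (every backdoor path blocked by {N}):
  P1: blocked at fork node N ∈ conditioning set.
{N} satisfies the backdoor criterion.

Yes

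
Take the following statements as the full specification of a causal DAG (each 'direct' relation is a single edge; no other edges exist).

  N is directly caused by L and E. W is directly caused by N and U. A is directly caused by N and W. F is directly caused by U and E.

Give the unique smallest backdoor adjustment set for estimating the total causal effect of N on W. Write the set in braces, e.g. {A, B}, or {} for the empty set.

{}

Variables eligible for adjustment (non-descendants of N, excluding N and W): {E, F, L, U}.
Backdoor paths from N to W:
  P1: N <- E -> F <- U -> W
Each backdoor path contains an unconditioned collider, so every path is already blocked with the empty conditioning set:
  P1: blocked at collider F (neither it nor any descendant is in the conditioning set).
The empty set is therefore the unique smallest valid set.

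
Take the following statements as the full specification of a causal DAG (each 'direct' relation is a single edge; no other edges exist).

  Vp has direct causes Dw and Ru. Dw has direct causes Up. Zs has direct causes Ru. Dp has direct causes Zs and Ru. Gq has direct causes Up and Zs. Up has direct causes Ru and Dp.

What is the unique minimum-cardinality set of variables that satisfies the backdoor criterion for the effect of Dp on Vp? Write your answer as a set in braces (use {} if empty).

Variables eligible for adjustment (non-descendants of Dp, excluding Dp and Vp): {Ru, Zs}.
Backdoor paths from Dp to Vp:
  P1: Dp <- Ru -> Zs -> Gq <- Up -> Dw -> Vp
  P2: Dp <- Ru -> Up -> Dw -> Vp
  P3: Dp <- Ru -> Vp
  P4: Dp <- Zs <- Ru -> Up -> Dw -> Vp
  P5: Dp <- Zs <- Ru -> Vp
  P6: Dp <- Zs -> Gq <- Up <- Ru -> Vp
  P7: Dp <- Zs -> Gq <- Up -> Dw -> Vp
The empty set is not sufficient: P2 (Dp <- Ru -> Up -> Dw -> Vp) has no collider blocking it and no conditioned non-collider, so it is open.
Try {Ru}:
  P1: blocked at fork node Ru ∈ conditioning set.
  P2: blocked at fork node Ru ∈ conditioning set.
  P3: blocked at fork node Ru ∈ conditioning set.
  P4: blocked at fork node Ru ∈ conditioning set.
  P5: blocked at fork node Ru ∈ conditioning set.
  P6: blocked at collider Gq (neither it nor any descendant is in the conditioning set).
  P7: blocked at collider Gq (neither it nor any descendant is in the conditioning set).
{Ru} contains no descendant of Dp and blocks every backdoor path.
No other singleton works — e.g. {Zs} leaves P2 open — so {Ru} is the unique smallest valid adjustment set.

{Ru}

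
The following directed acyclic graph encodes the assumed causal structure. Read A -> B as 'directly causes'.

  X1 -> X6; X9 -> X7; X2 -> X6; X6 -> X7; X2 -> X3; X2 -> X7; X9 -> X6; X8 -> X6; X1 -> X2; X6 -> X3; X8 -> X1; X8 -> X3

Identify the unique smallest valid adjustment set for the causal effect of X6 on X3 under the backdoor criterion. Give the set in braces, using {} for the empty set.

{X2, X8}

Variables eligible for adjustment (non-descendants of X6, excluding X6 and X3): {X1, X2, X8, X9}.
Backdoor paths from X6 to X3:
  P1: X6 <- X8 -> X1 -> X2 -> X3
  P2: X6 <- X8 -> X3
  P3: X6 <- X1 <- X8 -> X3
  P4: X6 <- X1 -> X2 -> X3
  P5: X6 <- X2 <- X1 <- X8 -> X3
  P6: X6 <- X2 -> X3
  P7: X6 <- X9 -> X7 <- X2 <- X1 <- X8 -> X3
  P8: X6 <- X9 -> X7 <- X2 -> X3
The empty set is not sufficient: P1 (X6 <- X8 -> X1 -> X2 -> X3) has no collider blocking it and no conditioned non-collider, so it is open.
Try {X2, X8}:
  P1: blocked at fork node X8 ∈ conditioning set.
  P2: blocked at fork node X8 ∈ conditioning set.
  P3: blocked at fork node X8 ∈ conditioning set.
  P4: blocked at chain node X2 ∈ conditioning set.
  P5: blocked at chain node X2 ∈ conditioning set.
  P6: blocked at fork node X2 ∈ conditioning set.
  P7: blocked at collider X7 (neither it nor any descendant is in the conditioning set).
  P8: blocked at collider X7 (neither it nor any descendant is in the conditioning set).
{X2, X8} contains no descendant of X6 and blocks every backdoor path.
Every element of {X2, X8} is needed (dropping X2 leaves P4 open; dropping X8 leaves P2 open), so no proper subset is valid.
Among all size-2 subsets of the eligible variables, only {X2, X8} blocks every backdoor path, so it is the unique smallest valid adjustment set.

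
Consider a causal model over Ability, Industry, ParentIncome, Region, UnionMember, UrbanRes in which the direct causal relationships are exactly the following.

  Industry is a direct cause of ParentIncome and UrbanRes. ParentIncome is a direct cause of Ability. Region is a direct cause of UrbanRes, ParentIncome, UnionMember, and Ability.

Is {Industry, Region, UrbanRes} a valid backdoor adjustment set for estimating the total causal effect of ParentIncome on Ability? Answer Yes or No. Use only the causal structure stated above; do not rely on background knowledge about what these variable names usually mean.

Backdoor paths from ParentIncome to Ability (paths whose first edge points into ParentIncome):
  P1: ParentIncome <- Industry -> UrbanRes <- Region -> Ability
  P2: ParentIncome <- Region -> Ability
Condition 1 (no descendant of ParentIncome in the set): holds — descendants of ParentIncome are {Ability}; none are in {Industry, Region, UrbanRes}.
Condition 2 (every backdoor path blocked by {Industry, Region, UrbanRes}):
  P1: blocked at fork node Industry ∈ conditioning set.
  P2: blocked at fork node Region ∈ conditioning set.
{Industry, Region, UrbanRes} satisfies the backdoor criterion.

Yes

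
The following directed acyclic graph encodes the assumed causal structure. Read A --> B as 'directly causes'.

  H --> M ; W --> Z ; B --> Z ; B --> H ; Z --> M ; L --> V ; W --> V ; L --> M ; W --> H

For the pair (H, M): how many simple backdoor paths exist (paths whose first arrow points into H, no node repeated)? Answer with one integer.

A backdoor path from H to M is any simple undirected path whose first edge points into H (i.e. leaves H via a parent).
Parents of H: {B, W}.
Enumerating:
  P1: H <- B -> Z <- W -> V <- L -> M
  P2: H <- B -> Z -> M
  P3: H <- W -> V <- L -> M
  P4: H <- W -> Z -> M
That exhausts the simple backdoor paths. Count: 4.

4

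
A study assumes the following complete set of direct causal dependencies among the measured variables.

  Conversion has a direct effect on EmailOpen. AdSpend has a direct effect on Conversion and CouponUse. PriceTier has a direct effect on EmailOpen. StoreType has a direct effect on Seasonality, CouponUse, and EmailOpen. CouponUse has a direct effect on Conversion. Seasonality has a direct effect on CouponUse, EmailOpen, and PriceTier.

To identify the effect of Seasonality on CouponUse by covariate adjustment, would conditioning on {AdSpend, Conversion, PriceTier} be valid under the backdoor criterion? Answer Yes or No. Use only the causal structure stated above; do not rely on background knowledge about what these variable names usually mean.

No

Backdoor paths from Seasonality to CouponUse (paths whose first edge points into Seasonality):
  P1: Seasonality <- StoreType -> CouponUse
  P2: Seasonality <- StoreType -> EmailOpen <- Conversion <- AdSpend -> CouponUse
  P3: Seasonality <- StoreType -> EmailOpen <- Conversion <- CouponUse
Condition 1 (no descendant of Seasonality in the set): FAILS — Conversion and PriceTier are descendants of Seasonality.
Condition 2 (every backdoor path blocked by {AdSpend, Conversion, PriceTier}):
  P1: open — no interior node is in the conditioning set.
  P2: blocked at collider EmailOpen (neither it nor any descendant is in the conditioning set).
  P3: blocked at collider EmailOpen (neither it nor any descendant is in the conditioning set).
{AdSpend, Conversion, PriceTier} does not satisfy the backdoor criterion.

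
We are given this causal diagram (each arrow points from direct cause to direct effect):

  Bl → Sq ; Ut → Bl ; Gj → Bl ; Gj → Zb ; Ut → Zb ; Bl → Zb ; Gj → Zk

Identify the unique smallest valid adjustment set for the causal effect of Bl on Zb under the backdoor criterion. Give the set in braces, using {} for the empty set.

Variables eligible for adjustment (non-descendants of Bl, excluding Bl and Zb): {Gj, Ut, Zk}.
Backdoor paths from Bl to Zb:
  P1: Bl <- Ut -> Zb
  P2: Bl <- Gj -> Zb
The empty set is not sufficient: P1 (Bl <- Ut -> Zb) has no collider blocking it and no conditioned non-collider, so it is open.
Try {Gj, Ut}:
  P1: blocked at fork node Ut ∈ conditioning set.
  P2: blocked at fork node Gj ∈ conditioning set.
{Gj, Ut} contains no descendant of Bl and blocks every backdoor path.
Every element of {Gj, Ut} is needed (dropping Gj leaves P2 open; dropping Ut leaves P1 open), so no proper subset is valid.
Among all size-2 subsets of the eligible variables, only {Gj, Ut} blocks every backdoor path, so it is the unique smallest valid adjustment set.

{Gj, Ut}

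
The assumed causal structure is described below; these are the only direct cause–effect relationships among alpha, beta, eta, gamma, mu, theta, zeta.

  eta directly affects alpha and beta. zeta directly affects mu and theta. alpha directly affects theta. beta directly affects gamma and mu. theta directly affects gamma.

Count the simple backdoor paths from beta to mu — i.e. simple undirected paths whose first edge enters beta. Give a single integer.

1

A backdoor path from beta to mu is any simple undirected path whose first edge points into beta (i.e. leaves beta via a parent).
Parents of beta: {eta}.
Enumerating:
  P1: beta <- eta -> alpha -> theta <- zeta -> mu
That exhausts the simple backdoor paths. Count: 1.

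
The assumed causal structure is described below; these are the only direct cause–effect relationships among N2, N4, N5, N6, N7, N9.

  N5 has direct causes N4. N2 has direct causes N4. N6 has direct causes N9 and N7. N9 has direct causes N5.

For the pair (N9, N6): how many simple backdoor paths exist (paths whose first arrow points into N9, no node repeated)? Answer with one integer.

A backdoor path from N9 to N6 is any simple undirected path whose first edge points into N9 (i.e. leaves N9 via a parent).
Parents of N9: {N5}.
No simple path from any parent of N9 reaches N6 without revisiting N9, so there are no backdoor paths.

0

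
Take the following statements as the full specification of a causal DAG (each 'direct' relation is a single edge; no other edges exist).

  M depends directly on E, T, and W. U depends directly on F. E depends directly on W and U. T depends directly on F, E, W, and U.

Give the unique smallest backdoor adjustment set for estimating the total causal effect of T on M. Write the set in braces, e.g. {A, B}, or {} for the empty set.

{E, W}

Variables eligible for adjustment (non-descendants of T, excluding T and M): {E, F, U, W}.
Backdoor paths from T to M:
  P1: T <- W -> E -> M
  P2: T <- W -> M
  P3: T <- F -> U -> E <- W -> M
  P4: T <- F -> U -> E -> M
  P5: T <- U -> E <- W -> M
  P6: T <- U -> E -> M
  P7: T <- E <- W -> M
  P8: T <- E -> M
The empty set is not sufficient: P1 (T <- W -> E -> M) has no collider blocking it and no conditioned non-collider, so it is open.
Try {E, W}:
  P1: blocked at fork node W ∈ conditioning set.
  P2: blocked at fork node W ∈ conditioning set.
  P3: blocked at fork node W ∈ conditioning set.
  P4: blocked at chain node E ∈ conditioning set.
  P5: blocked at fork node W ∈ conditioning set.
  P6: blocked at chain node E ∈ conditioning set.
  P7: blocked at chain node E ∈ conditioning set.
  P8: blocked at fork node E ∈ conditioning set.
{E, W} contains no descendant of T and blocks every backdoor path.
Every element of {E, W} is needed (dropping E leaves P4 open; dropping W leaves P2 open), so no proper subset is valid.
Among all size-2 subsets of the eligible variables, only {E, W} blocks every backdoor path, so it is the unique smallest valid adjustment set.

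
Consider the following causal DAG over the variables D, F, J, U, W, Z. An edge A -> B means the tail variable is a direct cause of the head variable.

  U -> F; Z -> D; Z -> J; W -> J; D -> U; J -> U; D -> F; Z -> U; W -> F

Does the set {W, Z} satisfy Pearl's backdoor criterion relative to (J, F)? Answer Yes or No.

Backdoor paths from J to F (paths whose first edge points into J):
  P1: J <- W -> F
  P2: J <- Z -> D -> U -> F
  P3: J <- Z -> D -> F
  P4: J <- Z -> U <- D -> F
  P5: J <- Z -> U -> F
Condition 1 (no descendant of J in the set): holds — descendants of J are {F, U}; none are in {W, Z}.
Condition 2 (every backdoor path blocked by {W, Z}):
  P1: blocked at fork node W ∈ conditioning set.
  P2: blocked at fork node Z ∈ conditioning set.
  P3: blocked at fork node Z ∈ conditioning set.
  P4: blocked at fork node Z ∈ conditioning set.
  P5: blocked at fork node Z ∈ conditioning set.
{W, Z} satisfies the backdoor criterion.

Yes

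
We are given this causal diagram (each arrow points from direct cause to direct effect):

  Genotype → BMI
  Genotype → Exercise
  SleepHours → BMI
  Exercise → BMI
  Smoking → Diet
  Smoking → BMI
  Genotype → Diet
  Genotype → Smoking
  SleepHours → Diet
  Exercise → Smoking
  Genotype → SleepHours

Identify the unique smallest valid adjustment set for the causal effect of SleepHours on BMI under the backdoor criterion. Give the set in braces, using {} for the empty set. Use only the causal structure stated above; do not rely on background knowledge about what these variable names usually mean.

Variables eligible for adjustment (non-descendants of SleepHours, excluding SleepHours and BMI): {Exercise, Genotype, Smoking}.
Backdoor paths from SleepHours to BMI:
  P1: SleepHours <- Genotype -> Exercise -> Smoking -> BMI
  P2: SleepHours <- Genotype -> Exercise -> BMI
  P3: SleepHours <- Genotype -> Smoking <- Exercise -> BMI
  P4: SleepHours <- Genotype -> Smoking -> BMI
  P5: SleepHours <- Genotype -> BMI
  P6: SleepHours <- Genotype -> Diet <- Smoking <- Exercise -> BMI
  P7: SleepHours <- Genotype -> Diet <- Smoking -> BMI
The empty set is not sufficient: P1 (SleepHours <- Genotype -> Exercise -> Smoking -> BMI) has no collider blocking it and no conditioned non-collider, so it is open.
Try {Genotype}:
  P1: blocked at fork node Genotype ∈ conditioning set.
  P2: blocked at fork node Genotype ∈ conditioning set.
  P3: blocked at fork node Genotype ∈ conditioning set.
  P4: blocked at fork node Genotype ∈ conditioning set.
  P5: blocked at fork node Genotype ∈ conditioning set.
  P6: blocked at fork node Genotype ∈ conditioning set.
  P7: blocked at fork node Genotype ∈ conditioning set.
{Genotype} contains no descendant of SleepHours and blocks every backdoor path.
No other singleton works — e.g. {Exercise} leaves P4 open — so {Genotype} is the unique smallest valid adjustment set.

{Genotype}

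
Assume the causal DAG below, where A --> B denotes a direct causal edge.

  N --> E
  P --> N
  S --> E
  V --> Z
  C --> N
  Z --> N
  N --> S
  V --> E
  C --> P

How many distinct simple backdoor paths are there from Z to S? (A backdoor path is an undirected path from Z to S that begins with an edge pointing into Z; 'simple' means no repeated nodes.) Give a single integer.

2

A backdoor path from Z to S is any simple undirected path whose first edge points into Z (i.e. leaves Z via a parent).
Parents of Z: {V}.
Enumerating:
  P1: Z <- V -> E <- N -> S
  P2: Z <- V -> E <- S
That exhausts the simple backdoor paths. Count: 2.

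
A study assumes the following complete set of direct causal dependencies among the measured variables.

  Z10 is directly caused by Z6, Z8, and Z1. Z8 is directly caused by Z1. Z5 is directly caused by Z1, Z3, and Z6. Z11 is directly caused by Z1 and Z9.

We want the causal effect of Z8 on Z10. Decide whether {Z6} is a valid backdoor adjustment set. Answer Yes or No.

Backdoor paths from Z8 to Z10 (paths whose first edge points into Z8):
  P1: Z8 <- Z1 -> Z5 <- Z6 -> Z10
  P2: Z8 <- Z1 -> Z10
Condition 1 (no descendant of Z8 in the set): holds — descendants of Z8 are {Z10}; none are in {Z6}.
Condition 2 (every backdoor path blocked by {Z6}):
  P1: blocked at collider Z5 (neither it nor any descendant is in the conditioning set).
  P2: open — no interior node is in the conditioning set.
{Z6} does not satisfy the backdoor criterion.

No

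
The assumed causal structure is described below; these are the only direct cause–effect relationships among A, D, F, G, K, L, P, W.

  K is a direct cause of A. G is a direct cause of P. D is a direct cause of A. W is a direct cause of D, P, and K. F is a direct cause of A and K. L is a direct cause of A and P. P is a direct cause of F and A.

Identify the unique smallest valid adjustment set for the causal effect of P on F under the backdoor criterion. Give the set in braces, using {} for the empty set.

{}

Variables eligible for adjustment (non-descendants of P, excluding P and F): {D, G, L, W}.
Backdoor paths from P to F:
  P1: P <- L -> A <- F
  P2: P <- L -> A <- D <- W -> K <- F
  P3: P <- L -> A <- K <- F
  P4: P <- W -> D -> A <- F
  P5: P <- W -> D -> A <- K <- F
  P6: P <- W -> K <- F
  P7: P <- W -> K -> A <- F
Each backdoor path contains an unconditioned collider, so every path is already blocked with the empty conditioning set:
  P1: blocked at collider A (neither it nor any descendant is in the conditioning set).
  P2: blocked at collider A (neither it nor any descendant is in the conditioning set).
  P3: blocked at collider A (neither it nor any descendant is in the conditioning set).
  P4: blocked at collider A (neither it nor any descendant is in the conditioning set).
  P5: blocked at collider A (neither it nor any descendant is in the conditioning set).
  P6: blocked at collider K (neither it nor any descendant is in the conditioning set).
  P7: blocked at collider A (neither it nor any descendant is in the conditioning set).
The empty set is therefore the unique smallest valid set.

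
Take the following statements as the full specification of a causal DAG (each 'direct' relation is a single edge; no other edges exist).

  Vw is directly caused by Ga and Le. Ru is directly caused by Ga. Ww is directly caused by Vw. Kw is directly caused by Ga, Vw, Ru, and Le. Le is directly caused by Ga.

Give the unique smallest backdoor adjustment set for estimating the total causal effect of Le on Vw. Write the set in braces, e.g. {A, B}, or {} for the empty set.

{Ga}

Variables eligible for adjustment (non-descendants of Le, excluding Le and Vw): {Ga, Ru}.
Backdoor paths from Le to Vw:
  P1: Le <- Ga -> Ru -> Kw <- Vw
  P2: Le <- Ga -> Vw
  P3: Le <- Ga -> Kw <- Vw
The empty set is not sufficient: P2 (Le <- Ga -> Vw) has no collider blocking it and no conditioned non-collider, so it is open.
Try {Ga}:
  P1: blocked at fork node Ga ∈ conditioning set.
  P2: blocked at fork node Ga ∈ conditioning set.
  P3: blocked at fork node Ga ∈ conditioning set.
{Ga} contains no descendant of Le and blocks every backdoor path.
No other singleton works — e.g. {Ru} leaves P2 open — so {Ga} is the unique smallest valid adjustment set.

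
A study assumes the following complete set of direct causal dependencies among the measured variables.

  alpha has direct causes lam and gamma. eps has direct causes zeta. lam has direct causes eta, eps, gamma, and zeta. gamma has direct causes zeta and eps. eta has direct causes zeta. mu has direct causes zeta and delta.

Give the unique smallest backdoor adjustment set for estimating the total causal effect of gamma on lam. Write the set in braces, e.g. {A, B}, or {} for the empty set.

{eps, zeta}

Variables eligible for adjustment (non-descendants of gamma, excluding gamma and lam): {delta, eps, eta, mu, zeta}.
Backdoor paths from gamma to lam:
  P1: gamma <- zeta -> eta -> lam
  P2: gamma <- zeta -> eps -> lam
  P3: gamma <- zeta -> lam
  P4: gamma <- eps <- zeta -> eta -> lam
  P5: gamma <- eps <- zeta -> lam
  P6: gamma <- eps -> lam
The empty set is not sufficient: P1 (gamma <- zeta -> eta -> lam) has no collider blocking it and no conditioned non-collider, so it is open.
Try {eps, zeta}:
  P1: blocked at fork node zeta ∈ conditioning set.
  P2: blocked at fork node zeta ∈ conditioning set.
  P3: blocked at fork node zeta ∈ conditioning set.
  P4: blocked at chain node eps ∈ conditioning set.
  P5: blocked at chain node eps ∈ conditioning set.
  P6: blocked at fork node eps ∈ conditioning set.
{eps, zeta} contains no descendant of gamma and blocks every backdoor path.
Every element of {eps, zeta} is needed (dropping eps leaves P6 open; dropping zeta leaves P1 open), so no proper subset is valid.
Among all size-2 subsets of the eligible variables, only {eps, zeta} blocks every backdoor path, so it is the unique smallest valid adjustment set.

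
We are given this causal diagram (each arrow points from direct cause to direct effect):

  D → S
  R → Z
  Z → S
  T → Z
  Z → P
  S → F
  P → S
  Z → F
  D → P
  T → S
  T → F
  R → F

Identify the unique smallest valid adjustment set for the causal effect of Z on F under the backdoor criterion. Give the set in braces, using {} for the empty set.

{R, T}

Variables eligible for adjustment (non-descendants of Z, excluding Z and F): {D, R, T}.
Backdoor paths from Z to F:
  P1: Z <- R -> F
  P2: Z <- T -> S -> F
  P3: Z <- T -> F
The empty set is not sufficient: P1 (Z <- R -> F) has no collider blocking it and no conditioned non-collider, so it is open.
Try {R, T}:
  P1: blocked at fork node R ∈ conditioning set.
  P2: blocked at fork node T ∈ conditioning set.
  P3: blocked at fork node T ∈ conditioning set.
{R, T} contains no descendant of Z and blocks every backdoor path.
Every element of {R, T} is needed (dropping R leaves P1 open; dropping T leaves P2 open), so no proper subset is valid.
Among all size-2 subsets of the eligible variables, only {R, T} blocks every backdoor path, so it is the unique smallest valid adjustment set.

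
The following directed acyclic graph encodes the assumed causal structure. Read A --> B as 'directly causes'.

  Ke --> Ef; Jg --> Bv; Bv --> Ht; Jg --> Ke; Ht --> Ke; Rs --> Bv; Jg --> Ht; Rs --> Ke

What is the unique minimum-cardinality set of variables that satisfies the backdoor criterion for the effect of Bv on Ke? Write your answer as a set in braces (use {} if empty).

Variables eligible for adjustment (non-descendants of Bv, excluding Bv and Ke): {Jg, Rs}.
Backdoor paths from Bv to Ke:
  P1: Bv <- Rs -> Ke
  P2: Bv <- Jg -> Ht -> Ke
  P3: Bv <- Jg -> Ke
The empty set is not sufficient: P1 (Bv <- Rs -> Ke) has no collider blocking it and no conditioned non-collider, so it is open.
Try {Jg, Rs}:
  P1: blocked at fork node Rs ∈ conditioning set.
  P2: blocked at fork node Jg ∈ conditioning set.
  P3: blocked at fork node Jg ∈ conditioning set.
{Jg, Rs} contains no descendant of Bv and blocks every backdoor path.
Every element of {Jg, Rs} is needed (dropping Jg leaves P2 open; dropping Rs leaves P1 open), so no proper subset is valid.
Among all size-2 subsets of the eligible variables, only {Jg, Rs} blocks every backdoor path, so it is the unique smallest valid adjustment set.

{Jg, Rs}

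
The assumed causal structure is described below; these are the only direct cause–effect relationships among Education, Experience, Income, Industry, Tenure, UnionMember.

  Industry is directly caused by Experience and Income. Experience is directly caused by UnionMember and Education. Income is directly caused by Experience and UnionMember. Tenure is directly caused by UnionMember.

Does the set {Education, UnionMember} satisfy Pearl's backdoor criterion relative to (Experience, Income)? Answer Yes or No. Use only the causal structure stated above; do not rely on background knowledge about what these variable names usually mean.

Backdoor paths from Experience to Income (paths whose first edge points into Experience):
  P1: Experience <- UnionMember -> Income
Condition 1 (no descendant of Experience in the set): holds — descendants of Experience are {Income, Industry}; none are in {Education, UnionMember}.
Condition 2 (every backdoor path blocked by {Education, UnionMember}):
  P1: blocked at fork node UnionMember ∈ conditioning set.
{Education, UnionMember} satisfies the backdoor criterion.

Yes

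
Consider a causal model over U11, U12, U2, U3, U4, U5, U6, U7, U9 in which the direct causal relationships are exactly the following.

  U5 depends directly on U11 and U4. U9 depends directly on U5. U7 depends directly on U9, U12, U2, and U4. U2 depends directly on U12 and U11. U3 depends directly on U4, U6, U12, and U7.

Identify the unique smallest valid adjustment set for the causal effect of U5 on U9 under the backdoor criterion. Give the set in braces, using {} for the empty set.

{}

Variables eligible for adjustment (non-descendants of U5, excluding U5 and U9): {U11, U12, U2, U4, U6}.
Backdoor paths from U5 to U9:
  P1: U5 <- U4 -> U7 <- U9
  P2: U5 <- U4 -> U3 <- U12 -> U2 -> U7 <- U9
  P3: U5 <- U4 -> U3 <- U12 -> U7 <- U9
  P4: U5 <- U4 -> U3 <- U7 <- U9
  P5: U5 <- U11 -> U2 <- U12 -> U7 <- U9
  P6: U5 <- U11 -> U2 <- U12 -> U3 <- U4 -> U7 <- U9
  P7: U5 <- U11 -> U2 <- U12 -> U3 <- U7 <- U9
  P8: U5 <- U11 -> U2 -> U7 <- U9
Each backdoor path contains an unconditioned collider, so every path is already blocked with the empty conditioning set:
  P1: blocked at collider U7 (neither it nor any descendant is in the conditioning set).
  P2: blocked at collider U3 (neither it nor any descendant is in the conditioning set).
  P3: blocked at collider U3 (neither it nor any descendant is in the conditioning set).
  P4: blocked at collider U3 (neither it nor any descendant is in the conditioning set).
  P5: blocked at collider U2 (neither it nor any descendant is in the conditioning set).
  P6: blocked at collider U2 (neither it nor any descendant is in the conditioning set).
  P7: blocked at collider U2 (neither it nor any descendant is in the conditioning set).
  P8: blocked at collider U7 (neither it nor any descendant is in the conditioning set).
The empty set is therefore the unique smallest valid set.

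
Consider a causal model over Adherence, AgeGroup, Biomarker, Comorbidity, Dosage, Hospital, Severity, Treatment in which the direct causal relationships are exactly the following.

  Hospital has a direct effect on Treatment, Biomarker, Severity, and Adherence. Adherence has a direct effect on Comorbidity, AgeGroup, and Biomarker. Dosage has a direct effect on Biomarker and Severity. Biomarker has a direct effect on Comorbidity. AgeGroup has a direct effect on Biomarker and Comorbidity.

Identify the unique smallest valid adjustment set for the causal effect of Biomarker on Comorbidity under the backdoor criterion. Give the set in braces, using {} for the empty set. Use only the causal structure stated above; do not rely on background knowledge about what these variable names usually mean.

{Adherence, AgeGroup}

Variables eligible for adjustment (non-descendants of Biomarker, excluding Biomarker and Comorbidity): {Adherence, AgeGroup, Dosage, Hospital, Severity, Treatment}.
Backdoor paths from Biomarker to Comorbidity:
  P1: Biomarker <- Hospital -> Adherence -> AgeGroup -> Comorbidity
  P2: Biomarker <- Hospital -> Adherence -> Comorbidity
  P3: Biomarker <- Adherence -> AgeGroup -> Comorbidity
  P4: Biomarker <- Adherence -> Comorbidity
  P5: Biomarker <- AgeGroup <- Adherence -> Comorbidity
  P6: Biomarker <- AgeGroup -> Comorbidity
  P7: Biomarker <- Dosage -> Severity <- Hospital -> Adherence -> AgeGroup -> Comorbidity
  P8: Biomarker <- Dosage -> Severity <- Hospital -> Adherence -> Comorbidity
The empty set is not sufficient: P1 (Biomarker <- Hospital -> Adherence -> AgeGroup -> Comorbidity) has no collider blocking it and no conditioned non-collider, so it is open.
Try {Adherence, AgeGroup}:
  P1: blocked at chain node Adherence ∈ conditioning set.
  P2: blocked at chain node Adherence ∈ conditioning set.
  P3: blocked at fork node Adherence ∈ conditioning set.
  P4: blocked at fork node Adherence ∈ conditioning set.
  P5: blocked at chain node AgeGroup ∈ conditioning set.
  P6: blocked at fork node AgeGroup ∈ conditioning set.
  P7: blocked at collider Severity (neither it nor any descendant is in the conditioning set).
  P8: blocked at collider Severity (neither it nor any descendant is in the conditioning set).
{Adherence, AgeGroup} contains no descendant of Biomarker and blocks every backdoor path.
Every element of {Adherence, AgeGroup} is needed (dropping Adherence leaves P2 open; dropping AgeGroup leaves P6 open), so no proper subset is valid.
Among all size-2 subsets of the eligible variables, only {Adherence, AgeGroup} blocks every backdoor path, so it is the unique smallest valid adjustment set.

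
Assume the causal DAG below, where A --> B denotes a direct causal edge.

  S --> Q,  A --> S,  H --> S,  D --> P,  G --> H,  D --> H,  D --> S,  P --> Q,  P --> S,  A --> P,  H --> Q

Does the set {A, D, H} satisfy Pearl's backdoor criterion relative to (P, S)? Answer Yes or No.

Backdoor paths from P to S (paths whose first edge points into P):
  P1: P <- D -> H -> S
  P2: P <- D -> H -> Q <- S
  P3: P <- D -> S
  P4: P <- A -> S
Condition 1 (no descendant of P in the set): holds — descendants of P are {Q, S}; none are in {A, D, H}.
Condition 2 (every backdoor path blocked by {A, D, H}):
  P1: blocked at fork node D ∈ conditioning set.
  P2: blocked at fork node D ∈ conditioning set.
  P3: blocked at fork node D ∈ conditioning set.
  P4: blocked at fork node A ∈ conditioning set.
{A, D, H} satisfies the backdoor criterion.

Yes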